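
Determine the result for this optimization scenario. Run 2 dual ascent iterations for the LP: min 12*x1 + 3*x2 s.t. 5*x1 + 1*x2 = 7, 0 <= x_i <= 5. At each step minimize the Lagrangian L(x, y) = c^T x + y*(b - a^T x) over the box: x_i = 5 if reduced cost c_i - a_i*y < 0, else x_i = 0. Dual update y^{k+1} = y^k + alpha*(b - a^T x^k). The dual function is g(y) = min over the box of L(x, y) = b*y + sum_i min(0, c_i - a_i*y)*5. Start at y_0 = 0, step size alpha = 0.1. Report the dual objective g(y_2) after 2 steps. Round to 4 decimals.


Dual ascent for LP: min 12*x1 + 3*x2, 5*x1 + 1*x2 = 7, 0 <= x_i <= 5
Step 1: y^k = 0.0, reduced costs: (12.0, 3.0)
  x^k = (0.0, 0.0), subgradient = b - a^T x = 7.0
  y^{k+1} = 0.0 + 0.1*7.0 = 0.7
Step 2: y^k = 0.7, reduced costs: (8.5, 2.3)
  x^k = (0.0, 0.0), subgradient = b - a^T x = 7.0
  y^{k+1} = 0.7 + 0.1*7.0 = 1.4
Dual objective at y_2 = 1.4: reduced costs (5.0, 1.6), box minimizer x = (0.0, 0.0)
g(y_2) = b*y + (c1 - a1*y)*x1 + (c2 - a2*y)*x2 = 7*1.4 + 5.0*0.0 + 1.6*0.0 = 9.8 + 0.0 + 0.0 = 9.8


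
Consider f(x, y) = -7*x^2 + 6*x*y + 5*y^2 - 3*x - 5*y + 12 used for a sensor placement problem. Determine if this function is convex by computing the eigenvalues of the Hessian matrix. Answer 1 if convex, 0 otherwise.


The Hessian of f(x,y) = -7*x^2 + 6*x*y + 5*y^2 - 3*x - 5*y + 12 is:
H = [[-14, 6], [6, 10]]
Trace = -14 + 10 = -4
Determinant = -14*10 - (6)^2 = -176
Discriminant = (-4)^2 - 4*-176 = 720.0
Eigenvalues: lambda_1 = -15.4164, lambda_2 = 11.4164
The function is not convex.

0


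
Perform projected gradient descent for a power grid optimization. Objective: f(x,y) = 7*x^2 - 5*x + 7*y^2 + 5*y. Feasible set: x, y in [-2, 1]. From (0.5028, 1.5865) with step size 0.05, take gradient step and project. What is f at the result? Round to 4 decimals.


Step 1: Compute gradient at (0.5028, 1.5865).
grad_x = 2*7*0.5028 - 5 = 2.0392
grad_y = 2*7*1.5865 + 5 = 27.211
Step 2: Gradient step.
x_raw = 0.5028 - 0.05*2.0392 = 0.4008
y_raw = 1.5865 - 0.05*27.211 = 0.226
Step 3: Project onto [-2, 1].
x_proj = clip(0.4008) = 0.4008
y_proj = clip(0.226) = 0.226
Step 4: Evaluate f.
f(0.4008, 0.226) = 0.6076


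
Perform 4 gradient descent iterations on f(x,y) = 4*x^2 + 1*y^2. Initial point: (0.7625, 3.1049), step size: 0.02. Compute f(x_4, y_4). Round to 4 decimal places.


Gradient descent on f(x,y) = 4*x^2 + 1*y^2.
Starting point: (0.7625, 3.1049), alpha = 0.02
Step 1: grad_x = 2*4*0.7625 = 6.1, grad_y = 2*1*3.1049 = 6.2098
  x_1 = 0.7625 - 0.02*6.1 = 0.6405
  y_1 = 3.1049 - 0.02*6.2098 = 2.9807
Step 2: grad_x = 2*4*0.6405 = 5.124, grad_y = 2*1*2.9807 = 5.9614
  x_2 = 0.6405 - 0.02*5.124 = 0.538
  y_2 = 2.9807 - 0.02*5.9614 = 2.8615
Step 3: grad_x = 2*4*0.538 = 4.3042, grad_y = 2*1*2.8615 = 5.723
  x_3 = 0.538 - 0.02*4.3042 = 0.4519
  y_3 = 2.8615 - 0.02*5.723 = 2.747
Step 4: grad_x = 2*4*0.4519 = 3.6155, grad_y = 2*1*2.747 = 5.494
  x_4 = 0.4519 - 0.02*3.6155 = 0.3796
  y_4 = 2.747 - 0.02*5.494 = 2.6371
f(0.3796, 2.6371) = 4*0.3796^2 + 1*2.6371^2 = 7.531


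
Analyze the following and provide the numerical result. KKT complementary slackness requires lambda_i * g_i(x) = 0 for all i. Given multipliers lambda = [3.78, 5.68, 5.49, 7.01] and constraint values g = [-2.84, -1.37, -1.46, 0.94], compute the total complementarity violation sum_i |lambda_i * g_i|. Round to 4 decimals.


KKT complementary slackness check:
lambda_1 * g_1 = 3.78 * -2.84 = -10.7352
lambda_2 * g_2 = 5.68 * -1.37 = -7.7816
lambda_3 * g_3 = 5.49 * -1.46 = -8.0154
lambda_4 * g_4 = 7.01 * 0.94 = 6.5894
Total violation = 10.7352 + 7.7816 + 8.0154 + 6.5894 = 33.1216


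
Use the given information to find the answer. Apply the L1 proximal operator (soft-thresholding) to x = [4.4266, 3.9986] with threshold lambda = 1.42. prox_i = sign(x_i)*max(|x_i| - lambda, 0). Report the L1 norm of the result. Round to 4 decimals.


Soft-thresholding with lambda = 1.42:
prox(4.4266) = sign(4.4266)*max(|4.4266| - 1.42, 0) = 3.0066
prox(3.9986) = sign(3.9986)*max(|3.9986| - 1.42, 0) = 2.5786
prox(x) = [3.0066, 2.5786]
||prox(x)||_1 = 3.0066 + 2.5786 = 5.5852


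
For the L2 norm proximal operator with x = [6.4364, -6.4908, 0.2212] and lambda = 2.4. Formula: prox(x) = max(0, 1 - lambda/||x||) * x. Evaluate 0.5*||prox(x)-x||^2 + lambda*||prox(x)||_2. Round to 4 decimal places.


Step 1: Compute ||x||.
||x|| = 9.1437
Step 2: Compute scaling factor.
scale = max(0, 1 - 2.4/9.1437) = 0.7375
Step 3: prox(x) = [4.747, -4.7871, 0.1631]
||prox(x)|| = 6.7437
Step 4: Proximal objective.
0.5*||prox-x||^2 = 2.88
lambda*||prox|| = 16.1849
Total = 19.0648


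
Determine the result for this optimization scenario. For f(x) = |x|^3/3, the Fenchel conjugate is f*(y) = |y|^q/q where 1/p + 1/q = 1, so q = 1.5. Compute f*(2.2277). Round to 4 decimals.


The conjugate exponent q satisfies 1/p + 1/q = 1.
p = 3, so q = 3/(3 - 1) = 1.5
|y|^q = 2.2277^1.5 = 3.3249
f*(2.2277) = 3.3249 / 1.5 = 2.2166


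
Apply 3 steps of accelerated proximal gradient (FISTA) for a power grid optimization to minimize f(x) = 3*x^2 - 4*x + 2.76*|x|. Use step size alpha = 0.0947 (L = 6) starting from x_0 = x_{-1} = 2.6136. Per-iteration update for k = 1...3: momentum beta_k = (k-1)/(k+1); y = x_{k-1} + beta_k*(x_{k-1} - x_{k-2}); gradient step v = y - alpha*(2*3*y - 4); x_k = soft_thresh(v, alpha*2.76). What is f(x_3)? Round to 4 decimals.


FISTA on f(x) = 3*x^2 - 4*x + 2.76*|x|
L = 6, alpha = 0.0947
Iteration 1: beta = 0.0, y = 2.6136 + 0.0*(2.6136 - 2.6136) = 2.6136
  grad(y) = 11.6816, v = y - alpha*grad = 1.5074
  prox(v) = soft_thresh(1.5074, 0.2614) = 1.246
Iteration 2: beta = 0.3333, y = 1.246 + 0.3333*(1.246 - 2.6136) = 0.7901
  grad(y) = 0.7406, v = y - alpha*grad = 0.72
  prox(v) = soft_thresh(0.72, 0.2614) = 0.4586
Iteration 3: beta = 0.5, y = 0.4586 + 0.5*(0.4586 - 1.246) = 0.0649
  grad(y) = -3.6106, v = y - alpha*grad = 0.4068
  prox(v) = soft_thresh(0.4068, 0.2614) = 0.1455
f(x_3) = 3*0.1455^2 - 4*0.1455 + 2.76*|0.1455| = -0.1169


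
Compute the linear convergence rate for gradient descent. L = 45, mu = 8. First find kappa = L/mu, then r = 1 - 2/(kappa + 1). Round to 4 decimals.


Step 1: Compute the condition number.
kappa = L/mu = 45/8 = 5.625
Step 2: Compute the convergence rate.
r = 1 - 2/(kappa + 1) = 1 - 2*mu/(L + mu) = (L - mu)/(L + mu) = 37/53 = 0.6981


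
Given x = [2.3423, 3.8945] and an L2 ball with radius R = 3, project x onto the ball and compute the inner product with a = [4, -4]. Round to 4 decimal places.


Step 1: Compute ||x|| (intermediates to 6 decimals).
||x|| = sqrt(2.3423^2 + 3.8945^2) = 4.544612
Step 2: Project.
Since ||x|| > R, scale = R/||x|| = 3/4.544612 = 0.660122, proj(x) = scale * x
proj(x) = [1.546204, 2.570845]
Step 3: Dot product.
a^T * proj(x) = 4*1.546204 - 4*2.570845 = -4.0986


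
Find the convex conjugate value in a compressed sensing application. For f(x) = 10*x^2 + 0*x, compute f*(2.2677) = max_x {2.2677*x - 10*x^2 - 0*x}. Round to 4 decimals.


f*(y) = sup_x {y*x - a*x^2 - b*x} = sup_x {(y-b)*x - a*x^2}
FOC: (y - b) - 2a*x = 0 => x* = (y - b)/(2a)
x* = (2.2677 - 0)/(2*10) = 0.1134
f*(2.2677) = (y-b)^2/(4a) = (2.2677 - 0)^2/(4*10)
= 5.1425/40 = 0.1286


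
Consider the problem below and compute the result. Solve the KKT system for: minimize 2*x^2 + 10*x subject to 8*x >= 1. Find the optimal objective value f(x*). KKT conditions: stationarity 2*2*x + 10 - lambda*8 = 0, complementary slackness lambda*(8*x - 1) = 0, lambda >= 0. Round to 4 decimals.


Step 1: Try lambda = 0 (constraint inactive).
x_unc = -10/(2*2) = -2.5
Check: 8*-2.5 = -20.0 < 1 -- violated!
Step 2: Constraint must be active: 8*x = 1
x* = 1/8 = 0.125
lambda = (2*2*0.125 + 10)/8 = 1.3125
Step 3: Compute optimal value.
f(x*) = 2*0.125^2 + 10*0.125 = 1.2813


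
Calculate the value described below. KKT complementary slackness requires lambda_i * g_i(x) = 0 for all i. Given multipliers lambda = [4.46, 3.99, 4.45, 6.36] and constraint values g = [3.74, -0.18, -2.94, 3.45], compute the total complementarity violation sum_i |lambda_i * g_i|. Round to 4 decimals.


KKT complementary slackness check:
lambda_1 * g_1 = 4.46 * 3.74 = 16.6804
lambda_2 * g_2 = 3.99 * -0.18 = -0.7182
lambda_3 * g_3 = 4.45 * -2.94 = -13.083
lambda_4 * g_4 = 6.36 * 3.45 = 21.942
Total violation = 16.6804 + 0.7182 + 13.083 + 21.942 = 52.4236


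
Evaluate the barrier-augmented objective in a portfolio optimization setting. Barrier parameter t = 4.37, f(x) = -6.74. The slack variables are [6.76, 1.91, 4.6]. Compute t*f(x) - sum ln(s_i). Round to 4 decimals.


Step 1: Compute log-barrier.
ln values: [1.911, 0.6471, 1.5261]
phi = -(1.911 + 0.6471 + 1.5261) = -4.0842
Step 2: Compute augmented objective.
t*f(x) = 4.37*-6.74 = -29.4538
Total = -29.4538 - 4.0842 = -33.538


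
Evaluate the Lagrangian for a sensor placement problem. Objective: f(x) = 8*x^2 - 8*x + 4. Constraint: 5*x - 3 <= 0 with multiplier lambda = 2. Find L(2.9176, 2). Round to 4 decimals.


Step 1: Evaluate f(x).
f(2.9176) = 8*2.9176^2 - 8*2.9176 + 4 = 48.7583
Step 2: Evaluate g(x).
g(2.9176) = 5*2.9176 - 3 = 11.588
Step 3: Compute Lagrangian.
L = 48.7583 + 2*11.588 = 71.9343


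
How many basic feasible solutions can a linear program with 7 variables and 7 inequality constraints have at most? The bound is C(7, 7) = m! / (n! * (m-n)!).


Each vertex corresponds to some choice of n active constraints out of m, so the number of vertices is at most C(m, n) = m! / (n!(m-n)!).
m = 7, n = 7
Numerator: 7 * 6 * 5 * 4 * 3 * 2 * 1
Denominator: 7! = 5040
C(7, 7) = 1


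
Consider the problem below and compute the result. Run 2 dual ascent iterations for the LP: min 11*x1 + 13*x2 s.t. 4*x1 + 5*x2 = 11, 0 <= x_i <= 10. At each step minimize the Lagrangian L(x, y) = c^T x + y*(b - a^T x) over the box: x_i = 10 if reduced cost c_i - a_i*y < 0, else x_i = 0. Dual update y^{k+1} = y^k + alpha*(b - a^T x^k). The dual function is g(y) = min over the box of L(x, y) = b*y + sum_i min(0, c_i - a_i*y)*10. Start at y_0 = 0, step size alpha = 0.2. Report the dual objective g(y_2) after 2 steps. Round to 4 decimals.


Dual ascent for LP: min 11*x1 + 13*x2, 4*x1 + 5*x2 = 11, 0 <= x_i <= 10
Step 1: y^k = 0.0, reduced costs: (11.0, 13.0)
  x^k = (0.0, 0.0), subgradient = b - a^T x = 11.0
  y^{k+1} = 0.0 + 0.2*11.0 = 2.2
Step 2: y^k = 2.2, reduced costs: (2.2, 2.0)
  x^k = (0.0, 0.0), subgradient = b - a^T x = 11.0
  y^{k+1} = 2.2 + 0.2*11.0 = 4.4
Dual objective at y_2 = 4.4: reduced costs (-6.6, -9.0), box minimizer x = (10.0, 10.0)
g(y_2) = b*y + (c1 - a1*y)*x1 + (c2 - a2*y)*x2 = 11*4.4 + (-6.6)*10.0 + (-9.0)*10.0 = 48.4 - 66.0 - 90.0 = -107.6


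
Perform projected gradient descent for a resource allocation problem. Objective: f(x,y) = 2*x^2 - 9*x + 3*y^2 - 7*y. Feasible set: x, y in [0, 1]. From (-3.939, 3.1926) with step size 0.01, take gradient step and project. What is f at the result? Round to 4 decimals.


Step 1: Compute gradient at (-3.939, 3.1926).
grad_x = 2*2*-3.939 - 9 = -24.756
grad_y = 2*3*3.1926 - 7 = 12.1556
Step 2: Gradient step.
x_raw = -3.939 - 0.01*-24.756 = -3.6914
y_raw = 3.1926 - 0.01*12.1556 = 3.071
Step 3: Project onto [0, 1].
x_proj = clip(-3.6914) = 0.0
y_proj = clip(3.071) = 1.0
Step 4: Evaluate f.
f(0.0, 1.0) = -4.0


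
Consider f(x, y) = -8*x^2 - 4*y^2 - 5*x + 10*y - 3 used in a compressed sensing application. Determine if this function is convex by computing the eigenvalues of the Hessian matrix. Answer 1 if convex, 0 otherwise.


The Hessian of f(x,y) = -8*x^2 - 4*y^2 - 5*x + 10*y - 3 is:
H = [[-16, 0], [0, -8]]
Trace = -16 - 8 = -24
Determinant = -16*-8 - (0)^2 = 128
Discriminant = (-24)^2 - 4*128 = 64.0
Eigenvalues: lambda_1 = -16.0, lambda_2 = -8.0
The function is not convex.

0


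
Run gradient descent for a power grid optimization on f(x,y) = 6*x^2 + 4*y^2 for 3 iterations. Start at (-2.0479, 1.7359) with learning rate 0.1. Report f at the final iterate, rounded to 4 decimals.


Gradient descent on f(x,y) = 6*x^2 + 4*y^2.
Starting point: (-2.0479, 1.7359), alpha = 0.1
Step 1: grad_x = 2*6*-2.0479 = -24.5748, grad_y = 2*4*1.7359 = 13.8872
  x_1 = -2.0479 - 0.1*-24.5748 = 0.4096
  y_1 = 1.7359 - 0.1*13.8872 = 0.3472
Step 2: grad_x = 2*6*0.4096 = 4.915, grad_y = 2*4*0.3472 = 2.7774
  x_2 = 0.4096 - 0.1*4.915 = -0.0819
  y_2 = 0.3472 - 0.1*2.7774 = 0.0694
Step 3: grad_x = 2*6*-0.0819 = -0.983, grad_y = 2*4*0.0694 = 0.5555
  x_3 = -0.0819 - 0.1*-0.983 = 0.0164
  y_3 = 0.0694 - 0.1*0.5555 = 0.0139
f(0.0164, 0.0139) = 6*0.0164^2 + 4*0.0139^2 = 0.0024


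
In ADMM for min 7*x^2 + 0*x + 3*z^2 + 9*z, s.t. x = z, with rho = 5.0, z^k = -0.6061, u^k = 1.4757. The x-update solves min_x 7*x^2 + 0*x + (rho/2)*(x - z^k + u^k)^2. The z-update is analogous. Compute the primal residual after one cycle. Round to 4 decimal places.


ADMM iteration with rho = 5.0, z^k = -0.6061, u^k = 1.4757
Step 1: x-update.
Minimize 7*x^2 + 0*x + (5.0/2)*(x + 0.6061 + 1.4757)^2
FOC: (2*7 + 5.0)*x = 0 + 5.0*(-0.6061 - 1.4757)
x^{k+1} = -0.5478
Step 2: z-update.
Minimize 3*z^2 + 9*z + (5.0/2)*(-0.5478 - z + 1.4757)^2
FOC: (2*3 + 5.0)*z = -9 + 5.0*(-0.5478 + 1.4757)
z^{k+1} = -0.3964
Step 3: u-update.
u^{k+1} = 1.4757 - 0.5478 + 0.3964 = 1.3243
Step 4: Primal residual = |-0.5478 + 0.3964| = 0.1514


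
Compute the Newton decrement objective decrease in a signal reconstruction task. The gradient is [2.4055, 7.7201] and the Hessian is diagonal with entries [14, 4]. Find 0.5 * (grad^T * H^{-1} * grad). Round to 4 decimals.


Step 1: H is diagonal, so H^(-1) * g = [0.1718, 1.93].
Step 2: g^T H^(-1) g = sum_i g_i^2 / H_ii
  = (2.4055)^2/14 + (7.7201)^2/4
  = 0.4133 + 14.9 = 15.3133
Step 3: Objective decrease = 0.5 * g^T H^(-1) g = 7.6567


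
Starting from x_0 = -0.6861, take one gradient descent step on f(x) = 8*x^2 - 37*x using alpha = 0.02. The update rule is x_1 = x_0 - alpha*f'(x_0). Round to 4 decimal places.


We compute the gradient at x_0 and apply the update.
f'(x) = 16*x - 37
f'(-0.6861) = 16*-0.6861 - 37 = -47.9776
x_1 = -0.6861 - 0.02*-47.9776 = 0.2735


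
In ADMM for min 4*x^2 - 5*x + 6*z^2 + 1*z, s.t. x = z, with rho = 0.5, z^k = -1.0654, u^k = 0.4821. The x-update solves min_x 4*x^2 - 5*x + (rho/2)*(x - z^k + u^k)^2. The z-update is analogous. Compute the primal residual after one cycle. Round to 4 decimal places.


ADMM iteration with rho = 0.5, z^k = -1.0654, u^k = 0.4821
Step 1: x-update.
Minimize 4*x^2 - 5*x + (0.5/2)*(x + 1.0654 + 0.4821)^2
FOC: (2*4 + 0.5)*x = 5 + 0.5*(-1.0654 - 0.4821)
x^{k+1} = 0.4972
Step 2: z-update.
Minimize 6*z^2 + 1*z + (0.5/2)*(0.4972 - z + 0.4821)^2
FOC: (2*6 + 0.5)*z = -1 + 0.5*(0.4972 + 0.4821)
z^{k+1} = -0.0408
Step 3: u-update.
u^{k+1} = 0.4821 + 0.4972 + 0.0408 = 1.0201
Step 4: Primal residual = |0.4972 + 0.0408| = 0.538


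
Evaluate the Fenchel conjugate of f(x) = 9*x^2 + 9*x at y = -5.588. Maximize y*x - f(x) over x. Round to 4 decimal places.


f*(y) = sup_x {y*x - a*x^2 - b*x} = sup_x {(y-b)*x - a*x^2}
FOC: (y - b) - 2a*x = 0 => x* = (y - b)/(2a)
x* = (-5.588 - 9)/(2*9) = -0.8104
f*(-5.588) = (y-b)^2/(4a) = (-5.588 - 9)^2/(4*9)
= 212.8097/36 = 5.9114


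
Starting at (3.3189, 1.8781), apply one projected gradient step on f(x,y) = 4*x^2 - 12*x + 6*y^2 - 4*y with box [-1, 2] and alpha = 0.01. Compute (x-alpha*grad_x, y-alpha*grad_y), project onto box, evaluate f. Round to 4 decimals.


Step 1: Compute gradient at (3.3189, 1.8781).
grad_x = 2*4*3.3189 - 12 = 14.5512
grad_y = 2*6*1.8781 - 4 = 18.5372
Step 2: Gradient step.
x_raw = 3.3189 - 0.01*14.5512 = 3.1734
y_raw = 1.8781 - 0.01*18.5372 = 1.6927
Step 3: Project onto [-1, 2].
x_proj = clip(3.1734) = 2.0
y_proj = clip(1.6927) = 1.6927
Step 4: Evaluate f.
f(2.0, 1.6927) = 2.4211


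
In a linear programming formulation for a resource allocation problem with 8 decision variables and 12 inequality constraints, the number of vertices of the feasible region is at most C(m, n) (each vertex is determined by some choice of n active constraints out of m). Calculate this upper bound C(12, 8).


Each vertex corresponds to some choice of n active constraints out of m, so the number of vertices is at most C(m, n) = m! / (n!(m-n)!).
m = 12, n = 8
Numerator: 12 * 11 * 10 * 9 * 8 * 7 * 6 * 5
Denominator: 8! = 40320
C(12, 8) = 495


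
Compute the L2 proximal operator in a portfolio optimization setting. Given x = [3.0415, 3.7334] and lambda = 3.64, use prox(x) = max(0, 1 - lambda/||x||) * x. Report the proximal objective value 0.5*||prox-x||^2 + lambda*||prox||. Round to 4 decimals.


Step 1: Compute ||x||.
||x|| = 4.8155
Step 2: Compute scaling factor.
scale = max(0, 1 - 3.64/4.8155) = 0.2441
Step 3: prox(x) = [0.7425, 0.9113]
||prox(x)|| = 1.1755
Step 4: Proximal objective.
0.5*||prox-x||^2 = 6.6248
lambda*||prox|| = 4.2788
Total = 10.9036


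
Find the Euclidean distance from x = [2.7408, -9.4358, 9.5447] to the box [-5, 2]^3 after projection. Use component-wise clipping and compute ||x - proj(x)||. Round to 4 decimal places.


Project each component onto [-5, 2].
clip(2.7408) = 2.0, clip(-9.4358) = -5.0, clip(9.5447) = 2.0
Projection = [2.0, -5.0, 2.0]
Squared diffs: [0.5488, 19.6763, 56.9225]
Distance = sqrt(77.1476) = 8.7834


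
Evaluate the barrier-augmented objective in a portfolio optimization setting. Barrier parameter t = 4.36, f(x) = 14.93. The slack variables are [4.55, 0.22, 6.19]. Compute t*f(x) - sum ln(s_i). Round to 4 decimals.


Step 1: Compute log-barrier.
ln values: [1.5151, -1.5141, 1.8229]
phi = -(1.5151 - 1.5141 + 1.8229) = -1.8239
Step 2: Compute augmented objective.
t*f(x) = 4.36*14.93 = 65.0948
Total = 65.0948 - 1.8239 = 63.2709


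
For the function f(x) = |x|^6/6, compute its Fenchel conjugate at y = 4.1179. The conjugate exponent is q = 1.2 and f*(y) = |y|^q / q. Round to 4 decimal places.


The conjugate exponent q satisfies 1/p + 1/q = 1.
p = 6, so q = 6/(6 - 1) = 1.2
|y|^q = 4.1179^1.2 = 5.4653
f*(4.1179) = 5.4653 / 1.2 = 4.5544


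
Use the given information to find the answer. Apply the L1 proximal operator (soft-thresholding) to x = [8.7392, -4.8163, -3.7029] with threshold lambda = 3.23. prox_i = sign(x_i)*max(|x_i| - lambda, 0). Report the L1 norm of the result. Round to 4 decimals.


Soft-thresholding with lambda = 3.23:
prox(8.7392) = sign(8.7392)*max(|8.7392| - 3.23, 0) = 5.5092
prox(-4.8163) = sign(-4.8163)*max(|-4.8163| - 3.23, 0) = -1.5863
prox(-3.7029) = sign(-3.7029)*max(|-3.7029| - 3.23, 0) = -0.4729
prox(x) = [5.5092, -1.5863, -0.4729]
||prox(x)||_1 = 5.5092 + 1.5863 + 0.4729 = 7.5684


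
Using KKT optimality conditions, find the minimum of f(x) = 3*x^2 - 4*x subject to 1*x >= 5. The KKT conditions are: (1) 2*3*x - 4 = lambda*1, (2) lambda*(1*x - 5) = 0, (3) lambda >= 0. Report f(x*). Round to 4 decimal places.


Step 1: Try lambda = 0 (constraint inactive).
x_unc = 4/(2*3) = 0.6667
Check: 1*0.6667 = 0.6667 < 5 -- violated!
Step 2: Constraint must be active: 1*x = 5
x* = 5/1 = 5.0
lambda = (2*3*5.0 - 4)/1 = 26.0
Step 3: Compute optimal value.
f(x*) = 3*5.0^2 - 4*5.0 = 55.0


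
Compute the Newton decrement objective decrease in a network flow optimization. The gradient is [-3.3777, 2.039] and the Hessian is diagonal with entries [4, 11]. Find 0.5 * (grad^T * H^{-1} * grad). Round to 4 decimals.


Step 1: H is diagonal, so H^(-1) * g = [-0.8444, 0.1854].
Step 2: g^T H^(-1) g = sum_i g_i^2 / H_ii
  = (-3.3777)^2/4 + (2.039)^2/11
  = 2.8522 + 0.378 = 3.2302
Step 3: Objective decrease = 0.5 * g^T H^(-1) g = 1.6151


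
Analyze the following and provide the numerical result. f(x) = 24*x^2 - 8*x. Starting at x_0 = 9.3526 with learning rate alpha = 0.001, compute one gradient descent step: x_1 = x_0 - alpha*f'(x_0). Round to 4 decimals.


We compute the gradient at x_0 and apply the update.
f'(x) = 48*x - 8
f'(9.3526) = 48*9.3526 - 8 = 440.9248
x_1 = 9.3526 - 0.001*440.9248 = 8.9117


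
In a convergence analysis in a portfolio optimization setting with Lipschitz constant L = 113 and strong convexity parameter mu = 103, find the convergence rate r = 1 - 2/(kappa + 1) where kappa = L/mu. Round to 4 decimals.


Step 1: Compute the condition number.
kappa = L/mu = 113/103 = 1.0971
Step 2: Compute the convergence rate.
r = 1 - 2/(kappa + 1) = 1 - 2*mu/(L + mu) = (L - mu)/(L + mu) = 10/216 = 0.0463


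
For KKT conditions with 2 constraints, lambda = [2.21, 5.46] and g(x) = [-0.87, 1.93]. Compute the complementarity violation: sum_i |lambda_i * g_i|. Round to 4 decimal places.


KKT complementary slackness check:
lambda_1 * g_1 = 2.21 * -0.87 = -1.9227
lambda_2 * g_2 = 5.46 * 1.93 = 10.5378
Total violation = 1.9227 + 10.5378 = 12.4605


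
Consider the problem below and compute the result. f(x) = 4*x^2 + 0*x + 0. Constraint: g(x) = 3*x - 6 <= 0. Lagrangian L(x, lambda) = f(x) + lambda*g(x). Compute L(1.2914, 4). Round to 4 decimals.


Step 1: Evaluate f(x).
f(1.2914) = 4*1.2914^2 + 0*1.2914 + 0 = 6.6709
Step 2: Evaluate g(x).
g(1.2914) = 3*1.2914 - 6 = -2.1258
Step 3: Compute Lagrangian.
L = 6.6709 + 4*-2.1258 = -1.8323


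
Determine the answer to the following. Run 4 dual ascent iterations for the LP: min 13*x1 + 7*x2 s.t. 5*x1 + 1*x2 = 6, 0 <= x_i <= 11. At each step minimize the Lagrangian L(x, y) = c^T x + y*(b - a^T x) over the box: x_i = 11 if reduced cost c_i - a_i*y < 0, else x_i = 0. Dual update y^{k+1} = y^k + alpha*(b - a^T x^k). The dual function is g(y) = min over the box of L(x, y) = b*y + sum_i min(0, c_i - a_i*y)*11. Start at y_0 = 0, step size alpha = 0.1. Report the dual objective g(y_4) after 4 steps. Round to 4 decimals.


Dual ascent for LP: min 13*x1 + 7*x2, 5*x1 + 1*x2 = 6, 0 <= x_i <= 11
Step 1: y^k = 0.0, reduced costs: (13.0, 7.0)
  x^k = (0.0, 0.0), subgradient = b - a^T x = 6.0
  y^{k+1} = 0.0 + 0.1*6.0 = 0.6
Step 2: y^k = 0.6, reduced costs: (10.0, 6.4)
  x^k = (0.0, 0.0), subgradient = b - a^T x = 6.0
  y^{k+1} = 0.6 + 0.1*6.0 = 1.2
Step 3: y^k = 1.2, reduced costs: (7.0, 5.8)
  x^k = (0.0, 0.0), subgradient = b - a^T x = 6.0
  y^{k+1} = 1.2 + 0.1*6.0 = 1.8
Step 4: y^k = 1.8, reduced costs: (4.0, 5.2)
  x^k = (0.0, 0.0), subgradient = b - a^T x = 6.0
  y^{k+1} = 1.8 + 0.1*6.0 = 2.4
Dual objective at y_4 = 2.4: reduced costs (1.0, 4.6), box minimizer x = (0.0, 0.0)
g(y_4) = b*y + (c1 - a1*y)*x1 + (c2 - a2*y)*x2 = 6*2.4 + 1.0*0.0 + 4.6*0.0 = 14.4 + 0.0 + 0.0 = 14.4


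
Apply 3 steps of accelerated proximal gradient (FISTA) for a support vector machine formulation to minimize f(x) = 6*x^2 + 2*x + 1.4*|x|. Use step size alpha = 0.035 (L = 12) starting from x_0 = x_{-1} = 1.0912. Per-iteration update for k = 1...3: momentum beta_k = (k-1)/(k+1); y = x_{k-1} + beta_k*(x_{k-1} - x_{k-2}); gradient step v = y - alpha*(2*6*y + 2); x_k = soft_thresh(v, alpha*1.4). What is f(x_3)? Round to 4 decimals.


FISTA on f(x) = 6*x^2 + 2*x + 1.4*|x|
L = 12, alpha = 0.035
Iteration 1: beta = 0.0, y = 1.0912 + 0.0*(1.0912 - 1.0912) = 1.0912
  grad(y) = 15.0944, v = y - alpha*grad = 0.5629
  prox(v) = soft_thresh(0.5629, 0.049) = 0.5139
Iteration 2: beta = 0.3333, y = 0.5139 + 0.3333*(0.5139 - 1.0912) = 0.3215
  grad(y) = 5.8575, v = y - alpha*grad = 0.1164
  prox(v) = soft_thresh(0.1164, 0.049) = 0.0674
Iteration 3: beta = 0.5, y = 0.0674 + 0.5*(0.0674 - 0.5139) = -0.1558
  grad(y) = 0.1307, v = y - alpha*grad = -0.1604
  prox(v) = soft_thresh(-0.1604, 0.049) = -0.1114
f(x_3) = 6*(-0.1114)^2 + 2*(-0.1114) + 1.4*|-0.1114| = 0.0076


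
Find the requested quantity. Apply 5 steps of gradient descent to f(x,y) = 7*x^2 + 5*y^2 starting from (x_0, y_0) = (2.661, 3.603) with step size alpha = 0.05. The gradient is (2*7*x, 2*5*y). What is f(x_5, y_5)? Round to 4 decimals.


Gradient descent on f(x,y) = 7*x^2 + 5*y^2.
Starting point: (2.661, 3.603), alpha = 0.05
Step 1: grad_x = 2*7*2.661 = 37.254, grad_y = 2*5*3.603 = 36.03
  x_1 = 2.661 - 0.05*37.254 = 0.7983
  y_1 = 3.603 - 0.05*36.03 = 1.8015
Step 2: grad_x = 2*7*0.7983 = 11.1762, grad_y = 2*5*1.8015 = 18.015
  x_2 = 0.7983 - 0.05*11.1762 = 0.2395
  y_2 = 1.8015 - 0.05*18.015 = 0.9008
Step 3: grad_x = 2*7*0.2395 = 3.3529, grad_y = 2*5*0.9008 = 9.0075
  x_3 = 0.2395 - 0.05*3.3529 = 0.0718
  y_3 = 0.9008 - 0.05*9.0075 = 0.4504
Step 4: grad_x = 2*7*0.0718 = 1.0059, grad_y = 2*5*0.4504 = 4.5038
  x_4 = 0.0718 - 0.05*1.0059 = 0.0216
  y_4 = 0.4504 - 0.05*4.5038 = 0.2252
Step 5: grad_x = 2*7*0.0216 = 0.3018, grad_y = 2*5*0.2252 = 2.2519
  x_5 = 0.0216 - 0.05*0.3018 = 0.0065
  y_5 = 0.2252 - 0.05*2.2519 = 0.1126
f(0.0065, 0.1126) = 7*0.0065^2 + 5*0.1126^2 = 0.0637


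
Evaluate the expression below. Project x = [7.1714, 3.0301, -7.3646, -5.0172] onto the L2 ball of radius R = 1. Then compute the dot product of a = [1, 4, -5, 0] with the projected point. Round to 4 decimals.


Step 1: Compute ||x|| (intermediates to 6 decimals).
||x|| = sqrt(7.1714^2 + 3.0301^2 + (-7.3646)^2 + (-5.0172)^2) = 11.833009
Step 2: Project.
Since ||x|| > R, scale = R/||x|| = 1/11.833009 = 0.084509, proj(x) = scale * x
proj(x) = [0.606048, 0.256071, -0.622375, -0.423999]
Step 3: Dot product.
a^T * proj(x) = 1*0.606048 + 4*0.256071 - 5*(-0.622375) + 0*(-0.423999) = 4.7422


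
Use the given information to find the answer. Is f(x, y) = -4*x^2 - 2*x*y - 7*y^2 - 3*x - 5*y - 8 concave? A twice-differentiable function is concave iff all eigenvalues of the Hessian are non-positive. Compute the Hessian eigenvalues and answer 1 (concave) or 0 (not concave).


The Hessian of f(x,y) = -4*x^2 - 2*x*y - 7*y^2 - 3*x - 5*y - 8 is:
H = [[-8, -2], [-2, -14]]
Trace = -8 - 14 = -22
Determinant = -8*-14 - (-2)^2 = 108
Discriminant = (-22)^2 - 4*108 = 52.0
Eigenvalues: lambda_1 = -14.6056, lambda_2 = -7.3944
The function is concave.

1


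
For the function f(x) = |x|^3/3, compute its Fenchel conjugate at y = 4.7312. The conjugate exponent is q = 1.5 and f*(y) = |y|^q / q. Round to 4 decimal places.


The conjugate exponent q satisfies 1/p + 1/q = 1.
p = 3, so q = 3/(3 - 1) = 1.5
|y|^q = 4.7312^1.5 = 10.291
f*(4.7312) = 10.291 / 1.5 = 6.8607


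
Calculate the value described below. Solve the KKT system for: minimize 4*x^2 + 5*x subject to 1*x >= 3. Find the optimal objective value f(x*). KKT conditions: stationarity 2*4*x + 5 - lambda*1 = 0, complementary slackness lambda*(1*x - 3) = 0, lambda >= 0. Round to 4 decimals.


Step 1: Try lambda = 0 (constraint inactive).
x_unc = -5/(2*4) = -0.625
Check: 1*-0.625 = -0.625 < 3 -- violated!
Step 2: Constraint must be active: 1*x = 3
x* = 3/1 = 3.0
lambda = (2*4*3.0 + 5)/1 = 29.0
Step 3: Compute optimal value.
f(x*) = 4*3.0^2 + 5*3.0 = 51.0


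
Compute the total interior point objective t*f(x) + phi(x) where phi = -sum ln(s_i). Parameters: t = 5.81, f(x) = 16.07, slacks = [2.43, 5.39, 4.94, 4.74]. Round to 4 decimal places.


Step 1: Compute log-barrier.
ln values: [0.8879, 1.6845, 1.5974, 1.556]
phi = -(0.8879 + 1.6845 + 1.5974 + 1.556) = -5.7258
Step 2: Compute augmented objective.
t*f(x) = 5.81*16.07 = 93.3667
Total = 93.3667 - 5.7258 = 87.6409


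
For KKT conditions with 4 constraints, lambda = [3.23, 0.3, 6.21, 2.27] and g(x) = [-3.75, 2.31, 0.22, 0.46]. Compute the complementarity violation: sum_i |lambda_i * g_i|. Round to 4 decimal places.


KKT complementary slackness check:
lambda_1 * g_1 = 3.23 * -3.75 = -12.1125
lambda_2 * g_2 = 0.3 * 2.31 = 0.693
lambda_3 * g_3 = 6.21 * 0.22 = 1.3662
lambda_4 * g_4 = 2.27 * 0.46 = 1.0442
Total violation = 12.1125 + 0.693 + 1.3662 + 1.0442 = 15.2159


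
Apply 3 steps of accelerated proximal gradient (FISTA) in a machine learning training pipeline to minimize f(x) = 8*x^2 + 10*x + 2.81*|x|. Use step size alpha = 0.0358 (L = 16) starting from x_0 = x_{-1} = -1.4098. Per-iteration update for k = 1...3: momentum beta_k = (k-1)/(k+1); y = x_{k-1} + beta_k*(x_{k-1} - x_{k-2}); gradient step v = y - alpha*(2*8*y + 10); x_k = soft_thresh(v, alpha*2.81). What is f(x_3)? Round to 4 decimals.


FISTA on f(x) = 8*x^2 + 10*x + 2.81*|x|
L = 16, alpha = 0.0358
Iteration 1: beta = 0.0, y = -1.4098 + 0.0*(-1.4098 + 1.4098) = -1.4098
  grad(y) = -12.5568, v = y - alpha*grad = -0.9603
  prox(v) = soft_thresh(-0.9603, 0.1006) = -0.8597
Iteration 2: beta = 0.3333, y = -0.8597 + 0.3333*(-0.8597 + 1.4098) = -0.6763
  grad(y) = -0.8207, v = y - alpha*grad = -0.6469
  prox(v) = soft_thresh(-0.6469, 0.1006) = -0.5463
Iteration 3: beta = 0.5, y = -0.5463 + 0.5*(-0.5463 + 0.8597) = -0.3896
  grad(y) = 3.7658, v = y - alpha*grad = -0.5245
  prox(v) = soft_thresh(-0.5245, 0.1006) = -0.4239
f(x_3) = 8*(-0.4239)^2 + 10*(-0.4239) + 2.81*|-0.4239| = -1.6103


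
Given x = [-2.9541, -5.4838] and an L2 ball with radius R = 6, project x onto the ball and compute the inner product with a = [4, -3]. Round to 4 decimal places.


Step 1: Compute ||x|| (intermediates to 6 decimals).
||x|| = sqrt((-2.9541)^2 + (-5.4838)^2) = 6.228866
Step 2: Project.
Since ||x|| > R, scale = R/||x|| = 6/6.228866 = 0.963257, proj(x) = scale * x
proj(x) = [-2.845558, -5.282309]
Step 3: Dot product.
a^T * proj(x) = 4*(-2.845558) - 3*(-5.282309) = 4.4647


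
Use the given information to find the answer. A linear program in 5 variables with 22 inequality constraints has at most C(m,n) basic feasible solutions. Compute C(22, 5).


Each vertex corresponds to some choice of n active constraints out of m, so the number of vertices is at most C(m, n) = m! / (n!(m-n)!).
m = 22, n = 5
Numerator: 22 * 21 * 20 * 19 * 18
Denominator: 5! = 120
C(22, 5) = 26334


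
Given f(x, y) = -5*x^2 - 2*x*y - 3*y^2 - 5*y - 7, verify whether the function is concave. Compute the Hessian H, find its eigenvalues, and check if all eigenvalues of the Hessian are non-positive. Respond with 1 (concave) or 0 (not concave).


The Hessian of f(x,y) = -5*x^2 - 2*x*y - 3*y^2 - 5*y - 7 is:
H = [[-10, -2], [-2, -6]]
Trace = -10 - 6 = -16
Determinant = -10*-6 - (-2)^2 = 56
Discriminant = (-16)^2 - 4*56 = 32.0
Eigenvalues: lambda_1 = -10.8284, lambda_2 = -5.1716
The function is concave.

1


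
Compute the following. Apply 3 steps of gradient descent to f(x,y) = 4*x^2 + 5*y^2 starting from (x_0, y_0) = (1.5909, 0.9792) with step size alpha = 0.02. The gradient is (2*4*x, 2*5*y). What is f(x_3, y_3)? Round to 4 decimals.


Gradient descent on f(x,y) = 4*x^2 + 5*y^2.
Starting point: (1.5909, 0.9792), alpha = 0.02
Step 1: grad_x = 2*4*1.5909 = 12.7272, grad_y = 2*5*0.9792 = 9.792
  x_1 = 1.5909 - 0.02*12.7272 = 1.3364
  y_1 = 0.9792 - 0.02*9.792 = 0.7834
Step 2: grad_x = 2*4*1.3364 = 10.6908, grad_y = 2*5*0.7834 = 7.8336
  x_2 = 1.3364 - 0.02*10.6908 = 1.1225
  y_2 = 0.7834 - 0.02*7.8336 = 0.6267
Step 3: grad_x = 2*4*1.1225 = 8.9803, grad_y = 2*5*0.6267 = 6.2669
  x_3 = 1.1225 - 0.02*8.9803 = 0.9429
  y_3 = 0.6267 - 0.02*6.2669 = 0.5014
f(0.9429, 0.5014) = 4*0.9429^2 + 5*0.5014^2 = 4.8133


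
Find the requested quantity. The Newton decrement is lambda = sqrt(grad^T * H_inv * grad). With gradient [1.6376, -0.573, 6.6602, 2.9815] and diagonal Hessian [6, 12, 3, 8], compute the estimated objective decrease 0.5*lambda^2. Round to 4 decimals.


Step 1: H is diagonal, so H^(-1) * g = [0.2729, -0.0478, 2.2201, 0.3727].
Step 2: g^T H^(-1) g = sum_i g_i^2 / H_ii
  = (1.6376)^2/6 + (-0.573)^2/12 + (6.6602)^2/3 + (2.9815)^2/8
  = 0.447 + 0.0274 + 14.7861 + 1.1112 = 16.3716
Step 3: Objective decrease = 0.5 * g^T H^(-1) g = 8.1858


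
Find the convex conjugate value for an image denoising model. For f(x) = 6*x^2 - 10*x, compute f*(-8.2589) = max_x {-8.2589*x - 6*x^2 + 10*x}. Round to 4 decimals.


f*(y) = sup_x {y*x - a*x^2 - b*x} = sup_x {(y-b)*x - a*x^2}
FOC: (y - b) - 2a*x = 0 => x* = (y - b)/(2a)
x* = (-8.2589 + 10)/(2*6) = 0.1451
f*(-8.2589) = (y-b)^2/(4a) = (-8.2589 + 10)^2/(4*6)
= 3.0314/24 = 0.1263


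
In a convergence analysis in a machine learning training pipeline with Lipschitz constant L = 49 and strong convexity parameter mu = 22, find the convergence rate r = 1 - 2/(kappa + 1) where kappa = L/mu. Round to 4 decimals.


Step 1: Compute the condition number.
kappa = L/mu = 49/22 = 2.2273
Step 2: Compute the convergence rate.
r = 1 - 2/(kappa + 1) = 1 - 2*mu/(L + mu) = (L - mu)/(L + mu) = 27/71 = 0.3803


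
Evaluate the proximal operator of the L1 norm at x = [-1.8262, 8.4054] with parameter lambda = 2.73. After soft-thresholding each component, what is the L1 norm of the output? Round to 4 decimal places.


Soft-thresholding with lambda = 2.73:
prox(-1.8262) = sign(-1.8262)*max(|-1.8262| - 2.73, 0) = 0.0
prox(8.4054) = sign(8.4054)*max(|8.4054| - 2.73, 0) = 5.6754
prox(x) = [0.0, 5.6754]
||prox(x)||_1 = 0.0 + 5.6754 = 5.6754


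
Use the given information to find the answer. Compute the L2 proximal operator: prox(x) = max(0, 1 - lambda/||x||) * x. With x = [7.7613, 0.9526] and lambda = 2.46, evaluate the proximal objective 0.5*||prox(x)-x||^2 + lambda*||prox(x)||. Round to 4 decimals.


Step 1: Compute ||x||.
||x|| = 7.8195
Step 2: Compute scaling factor.
scale = max(0, 1 - 2.46/7.8195) = 0.6854
Step 3: prox(x) = [5.3196, 0.6529]
||prox(x)|| = 5.3595
Step 4: Proximal objective.
0.5*||prox-x||^2 = 3.0258
lambda*||prox|| = 13.1844
Total = 16.2103


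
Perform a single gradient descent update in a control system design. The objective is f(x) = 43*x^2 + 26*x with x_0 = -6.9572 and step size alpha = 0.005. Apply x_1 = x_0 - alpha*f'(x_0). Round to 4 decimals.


We compute the gradient at x_0 and apply the update.
f'(x) = 86*x + 26
f'(-6.9572) = 86*-6.9572 + 26 = -572.3192
x_1 = -6.9572 - 0.005*-572.3192 = -4.0956


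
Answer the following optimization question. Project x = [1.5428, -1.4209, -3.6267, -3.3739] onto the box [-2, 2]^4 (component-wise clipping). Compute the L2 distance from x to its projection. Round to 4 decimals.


Project each component onto [-2, 2].
clip(1.5428) = 1.5428, clip(-1.4209) = -1.4209, clip(-3.6267) = -2.0, clip(-3.3739) = -2.0
Projection = [1.5428, -1.4209, -2.0, -2.0]
Squared diffs: [0.0, 0.0, 2.6462, 1.8876]
Distance = sqrt(4.5338) = 2.1293


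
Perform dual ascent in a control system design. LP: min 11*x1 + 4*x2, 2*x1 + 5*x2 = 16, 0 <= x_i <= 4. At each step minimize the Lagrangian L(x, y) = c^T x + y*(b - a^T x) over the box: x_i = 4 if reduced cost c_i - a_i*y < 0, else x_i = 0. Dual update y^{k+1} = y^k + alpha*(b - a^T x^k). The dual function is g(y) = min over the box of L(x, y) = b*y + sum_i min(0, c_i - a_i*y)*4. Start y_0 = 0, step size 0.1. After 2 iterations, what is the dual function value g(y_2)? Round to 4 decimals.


Dual ascent for LP: min 11*x1 + 4*x2, 2*x1 + 5*x2 = 16, 0 <= x_i <= 4
Step 1: y^k = 0.0, reduced costs: (11.0, 4.0)
  x^k = (0.0, 0.0), subgradient = b - a^T x = 16.0
  y^{k+1} = 0.0 + 0.1*16.0 = 1.6
Step 2: y^k = 1.6, reduced costs: (7.8, -4.0)
  x^k = (0.0, 4.0), subgradient = b - a^T x = -4.0
  y^{k+1} = 1.6 + 0.1*-4.0 = 1.2
Dual objective at y_2 = 1.2: reduced costs (8.6, -2.0), box minimizer x = (0.0, 4.0)
g(y_2) = b*y + (c1 - a1*y)*x1 + (c2 - a2*y)*x2 = 16*1.2 + 8.6*0.0 + (-2.0)*4.0 = 19.2 + 0.0 - 8.0 = 11.2


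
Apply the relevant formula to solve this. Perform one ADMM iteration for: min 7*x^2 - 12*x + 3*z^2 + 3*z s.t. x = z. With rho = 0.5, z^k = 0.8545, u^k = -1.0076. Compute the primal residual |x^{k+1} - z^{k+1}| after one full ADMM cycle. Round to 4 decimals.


ADMM iteration with rho = 0.5, z^k = 0.8545, u^k = -1.0076
Step 1: x-update.
Minimize 7*x^2 - 12*x + (0.5/2)*(x - 0.8545 - 1.0076)^2
FOC: (2*7 + 0.5)*x = 12 + 0.5*(0.8545 + 1.0076)
x^{k+1} = 0.8918
Step 2: z-update.
Minimize 3*z^2 + 3*z + (0.5/2)*(0.8918 - z - 1.0076)^2
FOC: (2*3 + 0.5)*z = -3 + 0.5*(0.8918 - 1.0076)
z^{k+1} = -0.4704
Step 3: u-update.
u^{k+1} = -1.0076 + 0.8918 + 0.4704 = 0.3546
Step 4: Primal residual = |0.8918 + 0.4704| = 1.3622


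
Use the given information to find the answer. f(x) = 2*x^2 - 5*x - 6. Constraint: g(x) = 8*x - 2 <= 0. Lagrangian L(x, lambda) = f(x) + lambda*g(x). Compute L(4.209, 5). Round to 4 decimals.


Step 1: Evaluate f(x).
f(4.209) = 2*4.209^2 - 5*4.209 - 6 = 8.3864
Step 2: Evaluate g(x).
g(4.209) = 8*4.209 - 2 = 31.672
Step 3: Compute Lagrangian.
L = 8.3864 + 5*31.672 = 166.7464


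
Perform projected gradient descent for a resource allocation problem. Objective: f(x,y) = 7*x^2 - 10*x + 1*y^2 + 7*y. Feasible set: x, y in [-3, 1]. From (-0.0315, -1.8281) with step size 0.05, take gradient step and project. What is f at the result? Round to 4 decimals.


Step 1: Compute gradient at (-0.0315, -1.8281).
grad_x = 2*7*-0.0315 - 10 = -10.441
grad_y = 2*1*-1.8281 + 7 = 3.3438
Step 2: Gradient step.
x_raw = -0.0315 - 0.05*-10.441 = 0.4906
y_raw = -1.8281 - 0.05*3.3438 = -1.9953
Step 3: Project onto [-3, 1].
x_proj = clip(0.4906) = 0.4906
y_proj = clip(-1.9953) = -1.9953
Step 4: Evaluate f.
f(0.4906, -1.9953) = -13.2069


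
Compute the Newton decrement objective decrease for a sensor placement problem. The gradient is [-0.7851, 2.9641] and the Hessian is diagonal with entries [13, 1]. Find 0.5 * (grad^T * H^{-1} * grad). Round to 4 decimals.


Step 1: H is diagonal, so H^(-1) * g = [-0.0604, 2.9641].
Step 2: g^T H^(-1) g = sum_i g_i^2 / H_ii
  = (-0.7851)^2/13 + (2.9641)^2/1
  = 0.0474 + 8.7859 = 8.8333
Step 3: Objective decrease = 0.5 * g^T H^(-1) g = 4.4167


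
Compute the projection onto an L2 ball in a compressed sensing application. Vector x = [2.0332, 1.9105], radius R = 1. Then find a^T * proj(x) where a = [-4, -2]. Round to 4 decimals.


Step 1: Compute ||x|| (intermediates to 6 decimals).
||x|| = sqrt(2.0332^2 + 1.9105^2) = 2.789966
Step 2: Project.
Since ||x|| > R, scale = R/||x|| = 1/2.789966 = 0.358427, proj(x) = scale * x
proj(x) = [0.728754, 0.684775]
Step 3: Dot product.
a^T * proj(x) = -4*0.728754 - 2*0.684775 = -4.2846


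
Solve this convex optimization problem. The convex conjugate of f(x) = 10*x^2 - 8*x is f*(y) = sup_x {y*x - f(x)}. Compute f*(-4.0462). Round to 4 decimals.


f*(y) = sup_x {y*x - a*x^2 - b*x} = sup_x {(y-b)*x - a*x^2}
FOC: (y - b) - 2a*x = 0 => x* = (y - b)/(2a)
x* = (-4.0462 + 8)/(2*10) = 0.1977
f*(-4.0462) = (y-b)^2/(4a) = (-4.0462 + 8)^2/(4*10)
= 15.6325/40 = 0.3908


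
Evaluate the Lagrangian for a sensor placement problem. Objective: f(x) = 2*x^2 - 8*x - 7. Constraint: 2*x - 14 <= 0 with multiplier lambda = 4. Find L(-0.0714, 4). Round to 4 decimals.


Step 1: Evaluate f(x).
f(-0.0714) = 2*(-0.0714)^2 - 8*(-0.0714) - 7 = -6.4186
Step 2: Evaluate g(x).
g(-0.0714) = 2*-0.0714 - 14 = -14.1428
Step 3: Compute Lagrangian.
L = -6.4186 + 4*-14.1428 = -62.9898


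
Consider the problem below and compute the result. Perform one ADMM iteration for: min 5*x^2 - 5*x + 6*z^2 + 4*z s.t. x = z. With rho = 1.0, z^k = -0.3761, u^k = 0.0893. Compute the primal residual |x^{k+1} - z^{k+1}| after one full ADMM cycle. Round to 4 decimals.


ADMM iteration with rho = 1.0, z^k = -0.3761, u^k = 0.0893
Step 1: x-update.
Minimize 5*x^2 - 5*x + (1.0/2)*(x + 0.3761 + 0.0893)^2
FOC: (2*5 + 1.0)*x = 5 + 1.0*(-0.3761 - 0.0893)
x^{k+1} = 0.4122
Step 2: z-update.
Minimize 6*z^2 + 4*z + (1.0/2)*(0.4122 - z + 0.0893)^2
FOC: (2*6 + 1.0)*z = -4 + 1.0*(0.4122 + 0.0893)
z^{k+1} = -0.2691
Step 3: u-update.
u^{k+1} = 0.0893 + 0.4122 + 0.2691 = 0.7706
Step 4: Primal residual = |0.4122 + 0.2691| = 0.6813


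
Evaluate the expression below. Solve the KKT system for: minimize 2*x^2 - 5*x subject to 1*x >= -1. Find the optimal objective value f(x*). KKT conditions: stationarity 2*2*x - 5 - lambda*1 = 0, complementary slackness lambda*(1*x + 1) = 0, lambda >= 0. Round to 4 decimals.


Step 1: Try lambda = 0 (constraint inactive).
Stationarity: 2*2*x - 5 = 0
x* = 5/(2*2) = 1.25
Check constraint: 1*1.25 = 1.25 >= -1 -- satisfied.
Step 2: Compute optimal value.
f(x*) = 2*1.25^2 - 5*1.25 = -3.125


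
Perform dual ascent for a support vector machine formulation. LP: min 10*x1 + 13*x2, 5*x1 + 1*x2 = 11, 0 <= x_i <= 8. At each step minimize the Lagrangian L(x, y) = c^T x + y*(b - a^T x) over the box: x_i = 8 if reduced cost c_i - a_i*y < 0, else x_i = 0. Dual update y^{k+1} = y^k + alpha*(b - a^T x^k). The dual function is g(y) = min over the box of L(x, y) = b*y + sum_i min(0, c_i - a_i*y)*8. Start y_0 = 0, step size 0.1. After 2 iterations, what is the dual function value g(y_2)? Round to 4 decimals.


Dual ascent for LP: min 10*x1 + 13*x2, 5*x1 + 1*x2 = 11, 0 <= x_i <= 8
Step 1: y^k = 0.0, reduced costs: (10.0, 13.0)
  x^k = (0.0, 0.0), subgradient = b - a^T x = 11.0
  y^{k+1} = 0.0 + 0.1*11.0 = 1.1
Step 2: y^k = 1.1, reduced costs: (4.5, 11.9)
  x^k = (0.0, 0.0), subgradient = b - a^T x = 11.0
  y^{k+1} = 1.1 + 0.1*11.0 = 2.2
Dual objective at y_2 = 2.2: reduced costs (-1.0, 10.8), box minimizer x = (8.0, 0.0)
g(y_2) = b*y + (c1 - a1*y)*x1 + (c2 - a2*y)*x2 = 11*2.2 + (-1.0)*8.0 + 10.8*0.0 = 24.2 - 8.0 + 0.0 = 16.2
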